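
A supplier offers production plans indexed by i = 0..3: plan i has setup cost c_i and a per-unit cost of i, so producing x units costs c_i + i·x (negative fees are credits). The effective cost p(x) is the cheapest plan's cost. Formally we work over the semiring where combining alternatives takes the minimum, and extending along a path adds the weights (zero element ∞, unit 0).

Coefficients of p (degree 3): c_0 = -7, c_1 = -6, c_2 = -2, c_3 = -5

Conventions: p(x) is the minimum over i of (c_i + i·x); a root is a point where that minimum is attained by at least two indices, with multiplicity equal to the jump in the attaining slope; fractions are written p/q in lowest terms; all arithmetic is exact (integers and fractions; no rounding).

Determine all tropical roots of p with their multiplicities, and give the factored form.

hull edge (i=0, c=-7) to (i=3, c=-5): slope 2/3, span 3
Factored form: p(x) = -5 ⊗ (x ⊕ (-2/3)) ⊗ (x ⊕ (-2/3)) ⊗ (x ⊕ (-2/3))
Answer: roots = -2/3 (mult 3)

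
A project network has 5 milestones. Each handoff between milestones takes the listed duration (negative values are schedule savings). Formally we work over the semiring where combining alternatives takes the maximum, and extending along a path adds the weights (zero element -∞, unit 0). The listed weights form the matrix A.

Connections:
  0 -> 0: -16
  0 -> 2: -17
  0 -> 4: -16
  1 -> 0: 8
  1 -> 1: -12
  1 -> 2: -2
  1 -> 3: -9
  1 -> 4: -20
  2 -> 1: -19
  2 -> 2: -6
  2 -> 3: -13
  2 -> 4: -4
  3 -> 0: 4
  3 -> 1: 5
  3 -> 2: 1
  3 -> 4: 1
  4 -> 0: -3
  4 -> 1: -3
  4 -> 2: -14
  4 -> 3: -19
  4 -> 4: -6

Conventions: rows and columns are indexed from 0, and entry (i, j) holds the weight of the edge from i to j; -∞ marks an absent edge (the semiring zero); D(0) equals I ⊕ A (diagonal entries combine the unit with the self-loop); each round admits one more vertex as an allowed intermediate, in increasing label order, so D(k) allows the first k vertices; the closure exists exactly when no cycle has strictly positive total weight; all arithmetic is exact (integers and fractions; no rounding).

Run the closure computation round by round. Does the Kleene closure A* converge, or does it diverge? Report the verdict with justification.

D(0):
  [0, -∞, -17, -∞, -16]
  [8, 0, -2, -9, -20]
  [-∞, -19, 0, -13, -4]
  [4, 5, 1, 0, 1]
  [-3, -3, -14, -19, 0]
D(1):
  [0, -∞, -17, -∞, -16]
  [8, 0, -2, -9, -8]
  [-∞, -19, 0, -13, -4]
  [4, 5, 1, 0, 1]
  [-3, -3, -14, -19, 0]
D(2):
  [0, -∞, -17, -∞, -16]
  [8, 0, -2, -9, -8]
  [-11, -19, 0, -13, -4]
  [13, 5, 3, 0, 1]
  [5, -3, -5, -12, 0]
D(3):
  [0, -36, -17, -30, -16]
  [8, 0, -2, -9, -6]
  [-11, -19, 0, -13, -4]
  [13, 5, 3, 0, 1]
  [5, -3, -5, -12, 0]
D(4):
  [0, -25, -17, -30, -16]
  [8, 0, -2, -9, -6]
  [0, -8, 0, -13, -4]
  [13, 5, 3, 0, 1]
  [5, -3, -5, -12, 0]
D(5):
  [0, -19, -17, -28, -16]
  [8, 0, -2, -9, -6]
  [1, -7, 0, -13, -4]
  [13, 5, 3, 0, 1]
  [5, -3, -5, -12, 0]
Key observation: every diagonal entry stays at the unit through all rounds, so no improving cycle exists.
Answer: CONVERGES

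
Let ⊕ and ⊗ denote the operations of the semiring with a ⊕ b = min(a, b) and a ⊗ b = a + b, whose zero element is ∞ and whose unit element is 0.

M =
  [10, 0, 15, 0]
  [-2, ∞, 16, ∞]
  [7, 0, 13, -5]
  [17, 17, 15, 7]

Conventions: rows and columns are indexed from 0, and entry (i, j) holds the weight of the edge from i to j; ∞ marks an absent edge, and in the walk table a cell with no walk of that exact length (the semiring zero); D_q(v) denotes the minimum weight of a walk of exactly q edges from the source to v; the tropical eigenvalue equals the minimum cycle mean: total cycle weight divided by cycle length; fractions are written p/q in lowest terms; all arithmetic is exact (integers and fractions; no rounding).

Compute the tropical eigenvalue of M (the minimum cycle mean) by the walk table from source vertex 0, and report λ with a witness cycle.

q=0: [0, ∞, ∞, ∞]
q=1: [10, 0, 15, 0]
q=2: [-2, 10, 15, 7]
q=3: [8, -2, 13, -2]
q=4: [-4, 8, 13, 5]
Optimal cycle mean attained by: cycle 0->1->0, total 0 + (-2), length 2.
Answer: λ = -1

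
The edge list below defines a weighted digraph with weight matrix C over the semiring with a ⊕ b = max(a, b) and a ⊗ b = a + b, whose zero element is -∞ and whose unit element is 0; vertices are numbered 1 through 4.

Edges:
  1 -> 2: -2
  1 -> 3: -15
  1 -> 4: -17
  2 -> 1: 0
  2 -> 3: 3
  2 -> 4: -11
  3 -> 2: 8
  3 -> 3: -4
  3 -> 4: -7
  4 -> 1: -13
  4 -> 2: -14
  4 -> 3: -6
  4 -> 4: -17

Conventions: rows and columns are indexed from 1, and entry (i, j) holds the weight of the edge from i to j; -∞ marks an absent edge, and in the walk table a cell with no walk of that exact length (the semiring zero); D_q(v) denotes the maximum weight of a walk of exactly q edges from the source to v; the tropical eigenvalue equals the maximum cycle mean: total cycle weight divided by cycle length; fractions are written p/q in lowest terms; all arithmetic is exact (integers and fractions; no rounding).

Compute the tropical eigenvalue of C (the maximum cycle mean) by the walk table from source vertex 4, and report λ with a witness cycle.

q=0: [-∞, -∞, -∞, 0]
q=1: [-13, -14, -6, -17]
q=2: [-14, 2, -10, -13]
q=3: [2, -2, 5, -9]
q=4: [-2, 13, 1, -2]
Optimal cycle mean attained by: cycle 2->3->2, total 3 + 8, length 2.
Answer: λ = 11/2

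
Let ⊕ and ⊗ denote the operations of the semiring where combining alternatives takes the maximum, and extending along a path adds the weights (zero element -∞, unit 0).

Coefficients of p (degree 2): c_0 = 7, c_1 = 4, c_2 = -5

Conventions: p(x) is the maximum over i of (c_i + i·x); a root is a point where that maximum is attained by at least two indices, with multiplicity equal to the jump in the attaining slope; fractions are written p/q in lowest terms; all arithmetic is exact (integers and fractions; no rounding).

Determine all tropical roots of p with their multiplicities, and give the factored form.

hull edge (i=0, c=7) to (i=1, c=4): slope -3, span 1
hull edge (i=1, c=4) to (i=2, c=-5): slope -9, span 1
Factored form: p(x) = -5 ⊗ (x ⊕ 3) ⊗ (x ⊕ 9)
Answer: roots = 3 (mult 1), 9 (mult 1)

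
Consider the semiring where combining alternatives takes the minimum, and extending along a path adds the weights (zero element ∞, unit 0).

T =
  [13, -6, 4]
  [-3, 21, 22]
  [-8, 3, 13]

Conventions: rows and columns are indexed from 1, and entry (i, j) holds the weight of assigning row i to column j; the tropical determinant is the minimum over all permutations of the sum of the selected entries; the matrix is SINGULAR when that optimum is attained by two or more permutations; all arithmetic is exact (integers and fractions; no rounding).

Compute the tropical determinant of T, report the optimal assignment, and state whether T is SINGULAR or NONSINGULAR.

σ = (1, 2, 3): 13 + 21 + 13 = 47
σ = (1, 3, 2): 13 + 22 + 3 = 38
σ = (2, 1, 3): (-6) + (-3) + 13 = 4
σ = (2, 3, 1): (-6) + 22 + (-8) = 8
σ = (3, 1, 2): 4 + (-3) + 3 = 4
σ = (3, 2, 1): 4 + 21 + (-8) = 17
Optimal value attained by: σ = (2, 1, 3).
Answer: det⊕(T) = 4; verdict: SINGULAR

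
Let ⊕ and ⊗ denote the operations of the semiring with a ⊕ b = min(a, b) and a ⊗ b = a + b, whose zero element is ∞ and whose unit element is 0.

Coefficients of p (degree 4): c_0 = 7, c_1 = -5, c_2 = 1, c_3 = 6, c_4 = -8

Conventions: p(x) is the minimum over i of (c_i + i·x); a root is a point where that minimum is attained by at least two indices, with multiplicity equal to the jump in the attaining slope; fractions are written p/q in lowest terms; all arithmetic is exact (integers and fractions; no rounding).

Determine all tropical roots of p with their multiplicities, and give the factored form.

hull edge (i=0, c=7) to (i=1, c=-5): slope -12, span 1
hull edge (i=1, c=-5) to (i=4, c=-8): slope -1, span 3
Factored form: p(x) = -8 ⊗ (x ⊕ 1) ⊗ (x ⊕ 1) ⊗ (x ⊕ 1) ⊗ (x ⊕ 12)
Answer: roots = 1 (mult 3), 12 (mult 1)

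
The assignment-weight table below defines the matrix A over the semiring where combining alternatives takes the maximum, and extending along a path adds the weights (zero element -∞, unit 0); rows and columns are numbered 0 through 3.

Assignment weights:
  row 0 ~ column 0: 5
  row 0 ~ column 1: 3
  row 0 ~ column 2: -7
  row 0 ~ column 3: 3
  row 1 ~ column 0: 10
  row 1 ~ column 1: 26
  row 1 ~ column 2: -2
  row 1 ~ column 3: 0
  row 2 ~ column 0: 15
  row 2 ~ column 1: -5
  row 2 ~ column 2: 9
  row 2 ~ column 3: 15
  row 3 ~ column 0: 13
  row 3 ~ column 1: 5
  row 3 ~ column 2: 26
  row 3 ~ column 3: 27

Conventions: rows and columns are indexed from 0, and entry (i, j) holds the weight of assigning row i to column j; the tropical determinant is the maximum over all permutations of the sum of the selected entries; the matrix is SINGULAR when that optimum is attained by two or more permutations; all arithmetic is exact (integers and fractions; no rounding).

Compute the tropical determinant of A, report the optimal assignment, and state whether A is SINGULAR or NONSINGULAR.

σ = (0, 1, 2, 3): 5 + 26 + 9 + 27 = 67
σ = (0, 1, 3, 2): 5 + 26 + 15 + 26 = 72
σ = (0, 2, 1, 3): 5 + (-2) + (-5) + 27 = 25
σ = (0, 2, 3, 1): 5 + (-2) + 15 + 5 = 23
σ = (0, 3, 1, 2): 5 + 0 + (-5) + 26 = 26
σ = (0, 3, 2, 1): 5 + 0 + 9 + 5 = 19
σ = (1, 0, 2, 3): 3 + 10 + 9 + 27 = 49
σ = (1, 0, 3, 2): 3 + 10 + 15 + 26 = 54
σ = (1, 2, 0, 3): 3 + (-2) + 15 + 27 = 43
σ = (1, 2, 3, 0): 3 + (-2) + 15 + 13 = 29
σ = (1, 3, 0, 2): 3 + 0 + 15 + 26 = 44
σ = (1, 3, 2, 0): 3 + 0 + 9 + 13 = 25
σ = (2, 0, 1, 3): (-7) + 10 + (-5) + 27 = 25
σ = (2, 0, 3, 1): (-7) + 10 + 15 + 5 = 23
σ = (2, 1, 0, 3): (-7) + 26 + 15 + 27 = 61
σ = (2, 1, 3, 0): (-7) + 26 + 15 + 13 = 47
σ = (2, 3, 0, 1): (-7) + 0 + 15 + 5 = 13
σ = (2, 3, 1, 0): (-7) + 0 + (-5) + 13 = 1
σ = (3, 0, 1, 2): 3 + 10 + (-5) + 26 = 34
σ = (3, 0, 2, 1): 3 + 10 + 9 + 5 = 27
σ = (3, 1, 0, 2): 3 + 26 + 15 + 26 = 70
σ = (3, 1, 2, 0): 3 + 26 + 9 + 13 = 51
σ = (3, 2, 0, 1): 3 + (-2) + 15 + 5 = 21
σ = (3, 2, 1, 0): 3 + (-2) + (-5) + 13 = 9
Optimal value attained by: σ = (0, 1, 3, 2).
Answer: det⊕(A) = 72; verdict: NONSINGULAR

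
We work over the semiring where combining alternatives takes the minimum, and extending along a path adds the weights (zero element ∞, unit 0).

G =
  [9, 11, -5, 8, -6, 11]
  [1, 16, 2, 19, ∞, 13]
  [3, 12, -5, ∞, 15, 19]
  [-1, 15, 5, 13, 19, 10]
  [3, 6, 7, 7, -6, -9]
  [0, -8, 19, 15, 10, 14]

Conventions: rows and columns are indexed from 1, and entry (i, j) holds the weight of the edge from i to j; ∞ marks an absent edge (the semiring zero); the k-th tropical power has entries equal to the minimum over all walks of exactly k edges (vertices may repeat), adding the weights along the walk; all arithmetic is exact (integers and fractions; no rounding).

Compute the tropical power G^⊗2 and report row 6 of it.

G^⊗2:
  [-3, 0, -10, 1, -12, -15]
  [5, 5, -4, 9, -5, 12]
  [-2, 7, -10, 11, -3, 6]
  [8, 2, -6, 7, -7, 10]
  [-9, -17, -2, 1, -12, -15]
  [-7, 6, -6, 8, -6, 1]
Answer: row 6 of G^⊗2 = [-7, 6, -6, 8, -6, 1]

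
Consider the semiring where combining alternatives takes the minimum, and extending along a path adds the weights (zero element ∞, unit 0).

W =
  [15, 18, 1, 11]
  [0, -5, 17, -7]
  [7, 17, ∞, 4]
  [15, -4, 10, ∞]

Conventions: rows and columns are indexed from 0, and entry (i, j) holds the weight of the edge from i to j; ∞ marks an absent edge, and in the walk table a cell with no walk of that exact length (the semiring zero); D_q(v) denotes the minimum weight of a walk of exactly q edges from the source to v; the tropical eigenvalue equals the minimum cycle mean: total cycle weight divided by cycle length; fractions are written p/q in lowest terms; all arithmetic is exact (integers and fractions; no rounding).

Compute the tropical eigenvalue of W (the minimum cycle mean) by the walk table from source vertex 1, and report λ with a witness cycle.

q=0: [∞, 0, ∞, ∞]
q=1: [0, -5, 17, -7]
q=2: [-5, -11, 1, -12]
q=3: [-11, -16, -4, -18]
q=4: [-16, -22, -10, -23]
Optimal cycle mean attained by: cycle 1->3->1, total (-7) + (-4), length 2.
Answer: λ = -11/2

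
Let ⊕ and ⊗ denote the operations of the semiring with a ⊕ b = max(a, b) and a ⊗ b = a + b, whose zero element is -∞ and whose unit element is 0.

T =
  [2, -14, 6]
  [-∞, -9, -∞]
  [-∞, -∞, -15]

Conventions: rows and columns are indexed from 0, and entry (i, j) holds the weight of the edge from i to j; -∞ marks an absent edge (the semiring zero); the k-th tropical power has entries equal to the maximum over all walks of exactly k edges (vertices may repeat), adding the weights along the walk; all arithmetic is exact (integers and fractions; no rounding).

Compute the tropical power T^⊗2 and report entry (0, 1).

T^⊗2:
  [4, -12, 8]
  [-∞, -18, -∞]
  [-∞, -∞, -30]
Key observation: the optimum is the walk 0->0->1, with weight 2 + (-14) = -12.
Optimal value attained by: walk 0->0->1.
Answer: (T^⊗2)[0][1] = -12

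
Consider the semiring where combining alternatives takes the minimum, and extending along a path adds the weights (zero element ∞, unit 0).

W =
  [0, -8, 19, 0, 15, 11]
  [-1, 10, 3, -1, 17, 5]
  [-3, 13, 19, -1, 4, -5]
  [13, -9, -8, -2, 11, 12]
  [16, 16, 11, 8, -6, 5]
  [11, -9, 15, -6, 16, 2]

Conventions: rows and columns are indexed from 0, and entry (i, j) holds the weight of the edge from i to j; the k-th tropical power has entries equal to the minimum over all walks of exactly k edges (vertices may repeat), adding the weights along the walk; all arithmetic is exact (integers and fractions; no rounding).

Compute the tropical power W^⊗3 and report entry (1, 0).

W^⊗2:
  [-9, -9, -8, -9, 9, -3]
  [-1, -10, -9, -3, 7, -2]
  [-3, -14, -9, -11, -2, -3]
  [-11, -11, -10, -10, -4, -13]
  [8, -4, 0, -1, -12, -1]
  [-10, -15, -14, -10, 5, -4]
W^⊗3:
  [-11, -18, -17, -11, -4, -13]
  [-12, -12, -11, -11, -5, -14]
  [-15, -20, -19, -15, -8, -14]
  [-13, -22, -18, -19, -10, -15]
  [-5, -10, -9, -7, -18, -7]
  [-17, -19, -18, -16, -10, -19]
Key observation: the optimum is the walk 1->3->2->0, with weight (-1) + (-8) + (-3) = -12.
Optimal value attained by: walk 1->3->2->0.
Answer: (W^⊗3)[1][0] = -12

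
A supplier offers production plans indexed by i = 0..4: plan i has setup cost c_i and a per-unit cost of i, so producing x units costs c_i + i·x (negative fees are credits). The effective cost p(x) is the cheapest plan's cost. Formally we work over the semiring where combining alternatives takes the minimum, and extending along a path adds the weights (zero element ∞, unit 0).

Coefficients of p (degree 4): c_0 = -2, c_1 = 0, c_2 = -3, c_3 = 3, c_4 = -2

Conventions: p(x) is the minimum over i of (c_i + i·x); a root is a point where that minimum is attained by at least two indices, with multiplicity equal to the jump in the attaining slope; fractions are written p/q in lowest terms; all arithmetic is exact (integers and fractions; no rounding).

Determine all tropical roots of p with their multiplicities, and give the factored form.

hull edge (i=0, c=-2) to (i=2, c=-3): slope -1/2, span 2
hull edge (i=2, c=-3) to (i=4, c=-2): slope 1/2, span 2
Factored form: p(x) = -2 ⊗ (x ⊕ (-1/2)) ⊗ (x ⊕ (-1/2)) ⊗ (x ⊕ 1/2) ⊗ (x ⊕ 1/2)
Answer: roots = -1/2 (mult 2), 1/2 (mult 2)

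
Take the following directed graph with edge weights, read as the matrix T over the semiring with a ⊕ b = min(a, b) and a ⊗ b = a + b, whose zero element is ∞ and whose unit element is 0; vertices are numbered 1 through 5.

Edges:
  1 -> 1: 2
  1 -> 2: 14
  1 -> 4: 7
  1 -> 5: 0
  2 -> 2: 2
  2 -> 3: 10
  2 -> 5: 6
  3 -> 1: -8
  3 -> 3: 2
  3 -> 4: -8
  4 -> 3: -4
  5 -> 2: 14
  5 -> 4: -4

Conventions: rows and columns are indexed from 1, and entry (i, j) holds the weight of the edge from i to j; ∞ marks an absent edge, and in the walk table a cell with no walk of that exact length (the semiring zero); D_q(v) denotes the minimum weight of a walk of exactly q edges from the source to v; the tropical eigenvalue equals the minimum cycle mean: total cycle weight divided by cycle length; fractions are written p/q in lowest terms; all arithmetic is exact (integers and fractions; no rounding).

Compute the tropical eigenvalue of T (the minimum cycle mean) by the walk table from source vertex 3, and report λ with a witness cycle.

q=0: [∞, ∞, 0, ∞, ∞]
q=1: [-8, ∞, 2, -8, ∞]
q=2: [-6, 6, -12, -6, -8]
q=3: [-20, 6, -10, -20, -6]
q=4: [-18, -6, -24, -18, -20]
q=5: [-32, -6, -22, -32, -18]
Optimal cycle mean attained by: cycle 3->4->3, total (-8) + (-4), length 2.
Answer: λ = -6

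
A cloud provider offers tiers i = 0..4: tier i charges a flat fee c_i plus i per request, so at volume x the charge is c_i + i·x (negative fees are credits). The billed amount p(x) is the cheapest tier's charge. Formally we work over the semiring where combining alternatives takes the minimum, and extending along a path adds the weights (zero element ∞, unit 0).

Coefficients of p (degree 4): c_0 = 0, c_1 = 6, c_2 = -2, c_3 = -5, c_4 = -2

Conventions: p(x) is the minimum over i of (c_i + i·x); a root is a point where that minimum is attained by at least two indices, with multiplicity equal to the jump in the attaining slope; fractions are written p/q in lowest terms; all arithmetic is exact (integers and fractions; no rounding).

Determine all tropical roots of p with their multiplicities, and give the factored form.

hull edge (i=0, c=0) to (i=3, c=-5): slope -5/3, span 3
hull edge (i=3, c=-5) to (i=4, c=-2): slope 3, span 1
Factored form: p(x) = -2 ⊗ (x ⊕ (-3)) ⊗ (x ⊕ 5/3) ⊗ (x ⊕ 5/3) ⊗ (x ⊕ 5/3)
Answer: roots = -3 (mult 1), 5/3 (mult 3)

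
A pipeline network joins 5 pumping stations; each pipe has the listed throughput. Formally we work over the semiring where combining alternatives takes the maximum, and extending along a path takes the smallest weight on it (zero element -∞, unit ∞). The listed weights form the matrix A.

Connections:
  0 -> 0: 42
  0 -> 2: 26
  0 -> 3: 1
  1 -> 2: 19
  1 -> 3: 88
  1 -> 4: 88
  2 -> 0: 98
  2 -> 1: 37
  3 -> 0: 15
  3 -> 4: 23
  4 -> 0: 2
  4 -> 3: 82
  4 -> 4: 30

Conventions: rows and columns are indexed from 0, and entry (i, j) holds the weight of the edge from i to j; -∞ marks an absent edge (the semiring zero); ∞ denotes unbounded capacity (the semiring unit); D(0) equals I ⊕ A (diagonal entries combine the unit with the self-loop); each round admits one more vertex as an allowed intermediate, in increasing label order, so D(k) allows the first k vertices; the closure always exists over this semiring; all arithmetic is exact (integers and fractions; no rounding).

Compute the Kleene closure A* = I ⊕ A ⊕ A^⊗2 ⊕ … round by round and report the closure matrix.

D(0):
  [∞, -∞, 26, 1, -∞]
  [-∞, ∞, 19, 88, 88]
  [98, 37, ∞, -∞, -∞]
  [15, -∞, -∞, ∞, 23]
  [2, -∞, -∞, 82, ∞]
D(1):
  [∞, -∞, 26, 1, -∞]
  [-∞, ∞, 19, 88, 88]
  [98, 37, ∞, 1, -∞]
  [15, -∞, 15, ∞, 23]
  [2, -∞, 2, 82, ∞]
D(2):
  [∞, -∞, 26, 1, -∞]
  [-∞, ∞, 19, 88, 88]
  [98, 37, ∞, 37, 37]
  [15, -∞, 15, ∞, 23]
  [2, -∞, 2, 82, ∞]
D(3):
  [∞, 26, 26, 26, 26]
  [19, ∞, 19, 88, 88]
  [98, 37, ∞, 37, 37]
  [15, 15, 15, ∞, 23]
  [2, 2, 2, 82, ∞]
D(4):
  [∞, 26, 26, 26, 26]
  [19, ∞, 19, 88, 88]
  [98, 37, ∞, 37, 37]
  [15, 15, 15, ∞, 23]
  [15, 15, 15, 82, ∞]
D(5):
  [∞, 26, 26, 26, 26]
  [19, ∞, 19, 88, 88]
  [98, 37, ∞, 37, 37]
  [15, 15, 15, ∞, 23]
  [15, 15, 15, 82, ∞]
Answer: A* = [[∞, 26, 26, 26, 26], [19, ∞, 19, 88, 88], [98, 37, ∞, 37, 37], [15, 15, 15, ∞, 23], [15, 15, 15, 82, ∞]]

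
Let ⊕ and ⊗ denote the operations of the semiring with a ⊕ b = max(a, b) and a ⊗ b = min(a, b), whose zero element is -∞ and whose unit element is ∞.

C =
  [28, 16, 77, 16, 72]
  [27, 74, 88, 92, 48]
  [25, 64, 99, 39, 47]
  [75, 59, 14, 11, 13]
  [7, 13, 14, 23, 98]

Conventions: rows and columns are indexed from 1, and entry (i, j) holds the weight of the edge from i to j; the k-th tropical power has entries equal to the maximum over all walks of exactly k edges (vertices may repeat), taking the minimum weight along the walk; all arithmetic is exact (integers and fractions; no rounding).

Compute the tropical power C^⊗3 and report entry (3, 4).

C^⊗2:
  [28, 64, 77, 39, 72]
  [75, 74, 88, 74, 48]
  [39, 64, 99, 64, 48]
  [28, 59, 75, 59, 72]
  [23, 23, 14, 23, 98]
C^⊗3:
  [39, 64, 77, 64, 72]
  [74, 74, 88, 74, 72]
  [64, 64, 99, 64, 48]
  [59, 64, 75, 59, 72]
  [23, 23, 23, 23, 98]
Key observation: the optimum is the walk 3->2->2->4, with weight 64 min 74 min 92 = 64.
Optimal value attained by: walk 3->2->2->4.
Answer: (C^⊗3)[3][4] = 64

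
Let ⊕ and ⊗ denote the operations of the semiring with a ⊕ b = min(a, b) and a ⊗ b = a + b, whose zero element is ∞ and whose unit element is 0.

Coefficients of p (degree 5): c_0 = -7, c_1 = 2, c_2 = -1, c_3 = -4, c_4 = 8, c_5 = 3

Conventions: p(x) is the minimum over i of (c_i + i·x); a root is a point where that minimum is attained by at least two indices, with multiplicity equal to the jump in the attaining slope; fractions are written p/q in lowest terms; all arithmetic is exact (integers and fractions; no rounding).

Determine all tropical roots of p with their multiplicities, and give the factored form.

hull edge (i=0, c=-7) to (i=3, c=-4): slope 1, span 3
hull edge (i=3, c=-4) to (i=5, c=3): slope 7/2, span 2
Factored form: p(x) = 3 ⊗ (x ⊕ (-7/2)) ⊗ (x ⊕ (-7/2)) ⊗ (x ⊕ (-1)) ⊗ (x ⊕ (-1)) ⊗ (x ⊕ (-1))
Answer: roots = -7/2 (mult 2), -1 (mult 3)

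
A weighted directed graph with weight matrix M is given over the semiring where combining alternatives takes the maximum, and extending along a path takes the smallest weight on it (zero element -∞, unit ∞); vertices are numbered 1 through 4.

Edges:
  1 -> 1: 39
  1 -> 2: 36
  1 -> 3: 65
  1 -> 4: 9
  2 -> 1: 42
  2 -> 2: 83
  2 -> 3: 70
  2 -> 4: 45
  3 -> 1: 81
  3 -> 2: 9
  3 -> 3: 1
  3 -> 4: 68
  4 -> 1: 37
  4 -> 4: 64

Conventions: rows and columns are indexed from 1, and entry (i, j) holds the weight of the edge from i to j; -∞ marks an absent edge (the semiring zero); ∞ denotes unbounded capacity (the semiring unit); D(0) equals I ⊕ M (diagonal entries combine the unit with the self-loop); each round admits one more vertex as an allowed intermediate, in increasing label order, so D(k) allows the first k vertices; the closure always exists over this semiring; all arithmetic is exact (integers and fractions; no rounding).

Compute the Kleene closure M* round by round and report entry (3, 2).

D(0):
  [∞, 36, 65, 9]
  [42, ∞, 70, 45]
  [81, 9, ∞, 68]
  [37, -∞, -∞, ∞]
D(1):
  [∞, 36, 65, 9]
  [42, ∞, 70, 45]
  [81, 36, ∞, 68]
  [37, 36, 37, ∞]
D(2):
  [∞, 36, 65, 36]
  [42, ∞, 70, 45]
  [81, 36, ∞, 68]
  [37, 36, 37, ∞]
D(3):
  [∞, 36, 65, 65]
  [70, ∞, 70, 68]
  [81, 36, ∞, 68]
  [37, 36, 37, ∞]
D(4):
  [∞, 36, 65, 65]
  [70, ∞, 70, 68]
  [81, 36, ∞, 68]
  [37, 36, 37, ∞]
Answer: M*[3][2] = 36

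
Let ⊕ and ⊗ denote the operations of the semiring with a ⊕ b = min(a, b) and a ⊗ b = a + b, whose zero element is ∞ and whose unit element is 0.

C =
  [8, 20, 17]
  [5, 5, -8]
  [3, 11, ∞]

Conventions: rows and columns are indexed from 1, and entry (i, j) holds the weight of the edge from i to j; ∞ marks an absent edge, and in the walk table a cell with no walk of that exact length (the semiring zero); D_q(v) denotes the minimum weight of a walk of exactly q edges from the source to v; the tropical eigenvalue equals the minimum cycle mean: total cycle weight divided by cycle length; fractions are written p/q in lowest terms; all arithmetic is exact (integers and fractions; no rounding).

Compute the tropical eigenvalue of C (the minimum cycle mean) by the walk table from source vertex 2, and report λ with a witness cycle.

q=0: [∞, 0, ∞]
q=1: [5, 5, -8]
q=2: [-5, 3, -3]
q=3: [0, 8, -5]
Optimal cycle mean attained by: cycle 2->3->2, total (-8) + 11, length 2.
Answer: λ = 3/2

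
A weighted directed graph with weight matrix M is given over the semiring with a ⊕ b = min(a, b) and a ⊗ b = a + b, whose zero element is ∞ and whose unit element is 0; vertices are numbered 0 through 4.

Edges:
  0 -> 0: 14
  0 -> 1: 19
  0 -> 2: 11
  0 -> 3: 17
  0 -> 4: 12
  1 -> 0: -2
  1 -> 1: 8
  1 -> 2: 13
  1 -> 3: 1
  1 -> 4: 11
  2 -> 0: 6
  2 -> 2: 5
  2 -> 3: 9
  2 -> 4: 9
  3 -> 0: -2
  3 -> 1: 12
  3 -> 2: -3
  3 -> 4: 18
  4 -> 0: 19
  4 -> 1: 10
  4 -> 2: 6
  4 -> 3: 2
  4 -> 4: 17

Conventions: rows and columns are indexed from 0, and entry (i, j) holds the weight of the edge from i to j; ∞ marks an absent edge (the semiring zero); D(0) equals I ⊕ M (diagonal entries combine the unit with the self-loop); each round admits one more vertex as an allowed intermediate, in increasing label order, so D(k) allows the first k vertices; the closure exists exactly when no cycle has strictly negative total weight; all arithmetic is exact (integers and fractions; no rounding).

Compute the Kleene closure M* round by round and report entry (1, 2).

D(0):
  [0, 19, 11, 17, 12]
  [-2, 0, 13, 1, 11]
  [6, ∞, 0, 9, 9]
  [-2, 12, -3, 0, 18]
  [19, 10, 6, 2, 0]
D(1):
  [0, 19, 11, 17, 12]
  [-2, 0, 9, 1, 10]
  [6, 25, 0, 9, 9]
  [-2, 12, -3, 0, 10]
  [19, 10, 6, 2, 0]
D(2):
  [0, 19, 11, 17, 12]
  [-2, 0, 9, 1, 10]
  [6, 25, 0, 9, 9]
  [-2, 12, -3, 0, 10]
  [8, 10, 6, 2, 0]
D(3):
  [0, 19, 11, 17, 12]
  [-2, 0, 9, 1, 10]
  [6, 25, 0, 9, 9]
  [-2, 12, -3, 0, 6]
  [8, 10, 6, 2, 0]
D(4):
  [0, 19, 11, 17, 12]
  [-2, 0, -2, 1, 7]
  [6, 21, 0, 9, 9]
  [-2, 12, -3, 0, 6]
  [0, 10, -1, 2, 0]
D(5):
  [0, 19, 11, 14, 12]
  [-2, 0, -2, 1, 7]
  [6, 19, 0, 9, 9]
  [-2, 12, -3, 0, 6]
  [0, 10, -1, 2, 0]
Answer: M*[1][2] = -2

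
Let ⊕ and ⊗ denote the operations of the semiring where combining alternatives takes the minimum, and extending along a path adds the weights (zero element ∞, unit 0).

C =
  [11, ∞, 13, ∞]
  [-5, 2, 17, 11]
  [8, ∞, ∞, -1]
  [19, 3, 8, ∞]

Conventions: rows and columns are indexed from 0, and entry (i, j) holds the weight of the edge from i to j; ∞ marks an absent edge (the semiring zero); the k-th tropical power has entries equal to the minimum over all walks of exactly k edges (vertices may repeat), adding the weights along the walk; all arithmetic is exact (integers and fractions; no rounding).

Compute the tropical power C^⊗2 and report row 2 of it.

C^⊗2:
  [21, ∞, 24, 12]
  [-3, 4, 8, 13]
  [18, 2, 7, ∞]
  [-2, 5, 20, 7]
Answer: row 2 of C^⊗2 = [18, 2, 7, ∞]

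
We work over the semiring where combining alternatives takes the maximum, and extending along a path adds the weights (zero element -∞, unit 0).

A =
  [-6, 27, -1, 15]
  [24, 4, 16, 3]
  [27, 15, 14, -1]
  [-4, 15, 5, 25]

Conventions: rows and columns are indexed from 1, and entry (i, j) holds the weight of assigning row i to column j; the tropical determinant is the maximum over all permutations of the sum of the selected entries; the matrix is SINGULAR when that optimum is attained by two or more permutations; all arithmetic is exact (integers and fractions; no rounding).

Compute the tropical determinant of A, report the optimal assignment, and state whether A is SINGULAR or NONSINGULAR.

σ = (1, 2, 3, 4): (-6) + 4 + 14 + 25 = 37
σ = (1, 2, 4, 3): (-6) + 4 + (-1) + 5 = 2
σ = (1, 3, 2, 4): (-6) + 16 + 15 + 25 = 50
σ = (1, 3, 4, 2): (-6) + 16 + (-1) + 15 = 24
σ = (1, 4, 2, 3): (-6) + 3 + 15 + 5 = 17
σ = (1, 4, 3, 2): (-6) + 3 + 14 + 15 = 26
σ = (2, 1, 3, 4): 27 + 24 + 14 + 25 = 90
σ = (2, 1, 4, 3): 27 + 24 + (-1) + 5 = 55
σ = (2, 3, 1, 4): 27 + 16 + 27 + 25 = 95
σ = (2, 3, 4, 1): 27 + 16 + (-1) + (-4) = 38
σ = (2, 4, 1, 3): 27 + 3 + 27 + 5 = 62
σ = (2, 4, 3, 1): 27 + 3 + 14 + (-4) = 40
σ = (3, 1, 2, 4): (-1) + 24 + 15 + 25 = 63
σ = (3, 1, 4, 2): (-1) + 24 + (-1) + 15 = 37
σ = (3, 2, 1, 4): (-1) + 4 + 27 + 25 = 55
σ = (3, 2, 4, 1): (-1) + 4 + (-1) + (-4) = -2
σ = (3, 4, 1, 2): (-1) + 3 + 27 + 15 = 44
σ = (3, 4, 2, 1): (-1) + 3 + 15 + (-4) = 13
σ = (4, 1, 2, 3): 15 + 24 + 15 + 5 = 59
σ = (4, 1, 3, 2): 15 + 24 + 14 + 15 = 68
σ = (4, 2, 1, 3): 15 + 4 + 27 + 5 = 51
σ = (4, 2, 3, 1): 15 + 4 + 14 + (-4) = 29
σ = (4, 3, 1, 2): 15 + 16 + 27 + 15 = 73
σ = (4, 3, 2, 1): 15 + 16 + 15 + (-4) = 42
Optimal value attained by: σ = (2, 3, 1, 4).
Answer: det⊕(A) = 95; verdict: NONSINGULAR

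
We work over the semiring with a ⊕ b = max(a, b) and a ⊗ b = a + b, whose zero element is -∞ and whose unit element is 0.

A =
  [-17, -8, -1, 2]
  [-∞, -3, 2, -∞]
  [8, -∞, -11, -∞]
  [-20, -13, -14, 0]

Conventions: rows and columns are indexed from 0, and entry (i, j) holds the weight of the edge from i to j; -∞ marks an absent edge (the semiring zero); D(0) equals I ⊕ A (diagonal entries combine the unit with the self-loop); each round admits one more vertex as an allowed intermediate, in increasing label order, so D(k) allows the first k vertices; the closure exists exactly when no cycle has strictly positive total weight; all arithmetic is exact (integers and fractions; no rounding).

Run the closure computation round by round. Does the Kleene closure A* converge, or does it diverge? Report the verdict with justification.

D(0):
  [0, -8, -1, 2]
  [-∞, 0, 2, -∞]
  [8, -∞, 0, -∞]
  [-20, -13, -14, 0]
Detection: at round 1, diagonal entry (2, 2) turns strictly positive.
Key observation: the cycle 2->0->2 has total weight 8 + (-1), which is strictly positive.
Answer: DIVERGES — positive cycle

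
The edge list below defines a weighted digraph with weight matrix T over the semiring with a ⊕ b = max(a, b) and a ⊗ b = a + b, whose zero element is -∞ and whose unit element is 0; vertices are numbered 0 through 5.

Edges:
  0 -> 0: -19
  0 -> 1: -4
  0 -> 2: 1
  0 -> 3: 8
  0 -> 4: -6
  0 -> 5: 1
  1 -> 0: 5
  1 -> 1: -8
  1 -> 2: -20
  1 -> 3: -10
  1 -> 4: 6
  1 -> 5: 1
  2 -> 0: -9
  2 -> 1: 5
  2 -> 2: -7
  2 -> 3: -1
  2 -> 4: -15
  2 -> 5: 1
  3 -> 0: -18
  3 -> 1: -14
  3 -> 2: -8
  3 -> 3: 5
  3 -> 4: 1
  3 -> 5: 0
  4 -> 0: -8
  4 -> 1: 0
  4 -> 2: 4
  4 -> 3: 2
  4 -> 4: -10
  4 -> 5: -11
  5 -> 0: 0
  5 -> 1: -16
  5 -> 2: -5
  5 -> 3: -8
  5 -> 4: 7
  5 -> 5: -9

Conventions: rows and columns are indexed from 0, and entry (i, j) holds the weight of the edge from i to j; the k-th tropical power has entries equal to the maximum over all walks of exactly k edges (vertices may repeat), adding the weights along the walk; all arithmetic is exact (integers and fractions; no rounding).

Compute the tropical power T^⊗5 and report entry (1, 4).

T^⊗2:
  [1, 6, 0, 13, 9, 8]
  [1, 6, 10, 13, 8, 6]
  [10, -2, -4, 4, 11, 6]
  [0, 1, 5, 10, 7, 5]
  [5, 9, -3, 7, 6, 5]
  [-1, 7, 11, 9, -2, 1]
T^⊗3:
  [11, 9, 13, 18, 15, 13]
  [11, 15, 12, 18, 14, 13]
  [6, 11, 15, 18, 13, 11]
  [6, 10, 11, 15, 12, 10]
  [14, 6, 10, 13, 15, 10]
  [12, 16, 4, 14, 13, 12]
T^⊗4:
  [14, 18, 19, 23, 20, 18]
  [20, 17, 18, 23, 21, 18]
  [16, 20, 17, 23, 19, 18]
  [15, 16, 16, 20, 17, 15]
  [11, 15, 19, 22, 17, 15]
  [21, 13, 17, 20, 22, 17]
T^⊗5:
  [23, 24, 24, 28, 25, 23]
  [22, 23, 25, 28, 25, 23]
  [25, 22, 23, 28, 26, 23]
  [21, 21, 21, 25, 22, 20]
  [20, 24, 21, 27, 23, 22]
  [18, 22, 26, 29, 24, 22]
Key observation: the optimum is the walk 1->0->3->3->5->4, with weight 5 + 8 + 5 + 0 + 7 = 25.
Optimal value attained by: walk 1->0->3->3->5->4.
Answer: (T^⊗5)[1][4] = 25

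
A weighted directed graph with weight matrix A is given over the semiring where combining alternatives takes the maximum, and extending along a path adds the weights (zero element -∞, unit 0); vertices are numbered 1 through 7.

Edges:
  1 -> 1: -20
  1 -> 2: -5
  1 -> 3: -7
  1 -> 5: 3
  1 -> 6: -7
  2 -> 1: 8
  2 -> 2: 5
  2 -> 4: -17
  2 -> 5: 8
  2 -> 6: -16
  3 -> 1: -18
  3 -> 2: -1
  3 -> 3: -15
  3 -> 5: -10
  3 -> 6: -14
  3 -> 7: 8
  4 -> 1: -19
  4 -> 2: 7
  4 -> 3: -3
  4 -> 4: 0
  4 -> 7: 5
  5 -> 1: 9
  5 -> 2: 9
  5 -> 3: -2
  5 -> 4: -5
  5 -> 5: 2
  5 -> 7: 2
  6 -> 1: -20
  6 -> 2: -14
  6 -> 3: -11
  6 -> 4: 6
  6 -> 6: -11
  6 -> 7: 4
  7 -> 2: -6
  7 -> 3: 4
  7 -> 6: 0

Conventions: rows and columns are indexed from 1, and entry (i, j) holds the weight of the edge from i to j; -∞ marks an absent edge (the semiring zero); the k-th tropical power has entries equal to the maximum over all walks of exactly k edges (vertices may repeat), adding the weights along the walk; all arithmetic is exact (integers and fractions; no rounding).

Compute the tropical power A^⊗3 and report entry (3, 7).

A^⊗2:
  [12, 12, 1, -1, 5, -18, 5]
  [17, 17, 6, 3, 13, 1, 10]
  [7, 4, 12, -8, 7, 8, -7]
  [15, 12, 9, 0, 15, 5, 5]
  [17, 14, 6, -3, 17, 2, 6]
  [-6, 13, 8, 6, -6, 4, 11]
  [2, 3, -11, 6, 2, -10, 12]
A^⊗3:
  [20, 17, 9, 0, 20, 5, 9]
  [25, 22, 14, 8, 25, 10, 15]
  [16, 16, 5, 14, 12, 0, 20]
  [24, 24, 13, 11, 20, 8, 17]
  [26, 26, 15, 12, 22, 10, 19]
  [21, 18, 15, 10, 21, 11, 16]
  [11, 13, 16, 6, 11, 12, 11]
Key observation: the optimum is the walk 3->7->3->7, with weight 8 + 4 + 8 = 20.
Optimal value attained by: walk 3->7->3->7.
Answer: (A^⊗3)[3][7] = 20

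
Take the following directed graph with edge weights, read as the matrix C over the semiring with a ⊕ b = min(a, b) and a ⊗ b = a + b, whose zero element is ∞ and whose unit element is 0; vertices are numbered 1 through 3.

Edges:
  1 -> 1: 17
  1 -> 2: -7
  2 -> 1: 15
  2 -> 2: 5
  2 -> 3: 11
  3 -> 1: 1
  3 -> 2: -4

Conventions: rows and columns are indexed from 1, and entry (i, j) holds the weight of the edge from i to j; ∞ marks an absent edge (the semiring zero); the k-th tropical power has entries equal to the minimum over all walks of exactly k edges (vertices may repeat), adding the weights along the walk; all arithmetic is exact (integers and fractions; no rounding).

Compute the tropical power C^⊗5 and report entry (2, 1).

C^⊗2:
  [8, -2, 4]
  [12, 7, 16]
  [11, -6, 7]
C^⊗3:
  [5, 0, 9]
  [17, 5, 18]
  [8, -1, 5]
C^⊗4:
  [10, -2, 11]
  [19, 10, 16]
  [6, 1, 10]
C^⊗5:
  [12, 3, 9]
  [17, 12, 21]
  [11, -1, 12]
Key observation: the optimum is the walk 2->3->1->2->3->1, with weight 11 + 1 + (-7) + 11 + 1 = 17.
Optimal value attained by: walk 2->3->1->2->3->1.
Answer: (C^⊗5)[2][1] = 17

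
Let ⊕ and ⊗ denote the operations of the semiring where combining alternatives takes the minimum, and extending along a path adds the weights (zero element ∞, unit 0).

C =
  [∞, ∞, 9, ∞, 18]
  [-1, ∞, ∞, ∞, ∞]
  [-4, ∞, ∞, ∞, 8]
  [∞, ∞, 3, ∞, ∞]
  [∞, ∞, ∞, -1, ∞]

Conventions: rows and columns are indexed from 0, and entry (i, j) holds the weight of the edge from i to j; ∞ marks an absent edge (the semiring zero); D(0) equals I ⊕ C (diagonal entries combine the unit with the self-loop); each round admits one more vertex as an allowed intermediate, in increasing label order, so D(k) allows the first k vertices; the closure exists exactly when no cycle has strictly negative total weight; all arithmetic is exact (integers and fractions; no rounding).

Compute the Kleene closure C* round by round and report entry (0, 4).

D(0):
  [0, ∞, 9, ∞, 18]
  [-1, 0, ∞, ∞, ∞]
  [-4, ∞, 0, ∞, 8]
  [∞, ∞, 3, 0, ∞]
  [∞, ∞, ∞, -1, 0]
D(1):
  [0, ∞, 9, ∞, 18]
  [-1, 0, 8, ∞, 17]
  [-4, ∞, 0, ∞, 8]
  [∞, ∞, 3, 0, ∞]
  [∞, ∞, ∞, -1, 0]
D(2):
  [0, ∞, 9, ∞, 18]
  [-1, 0, 8, ∞, 17]
  [-4, ∞, 0, ∞, 8]
  [∞, ∞, 3, 0, ∞]
  [∞, ∞, ∞, -1, 0]
D(3):
  [0, ∞, 9, ∞, 17]
  [-1, 0, 8, ∞, 16]
  [-4, ∞, 0, ∞, 8]
  [-1, ∞, 3, 0, 11]
  [∞, ∞, ∞, -1, 0]
D(4):
  [0, ∞, 9, ∞, 17]
  [-1, 0, 8, ∞, 16]
  [-4, ∞, 0, ∞, 8]
  [-1, ∞, 3, 0, 11]
  [-2, ∞, 2, -1, 0]
D(5):
  [0, ∞, 9, 16, 17]
  [-1, 0, 8, 15, 16]
  [-4, ∞, 0, 7, 8]
  [-1, ∞, 3, 0, 11]
  [-2, ∞, 2, -1, 0]
Answer: C*[0][4] = 17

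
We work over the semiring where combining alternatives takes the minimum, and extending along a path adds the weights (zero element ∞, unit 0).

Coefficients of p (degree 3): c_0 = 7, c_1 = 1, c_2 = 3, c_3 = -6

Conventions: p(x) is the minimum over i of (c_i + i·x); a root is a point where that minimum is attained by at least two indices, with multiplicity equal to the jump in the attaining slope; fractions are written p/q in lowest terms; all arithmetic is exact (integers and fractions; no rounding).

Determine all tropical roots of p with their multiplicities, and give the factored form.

hull edge (i=0, c=7) to (i=1, c=1): slope -6, span 1
hull edge (i=1, c=1) to (i=3, c=-6): slope -7/2, span 2
Factored form: p(x) = -6 ⊗ (x ⊕ 7/2) ⊗ (x ⊕ 7/2) ⊗ (x ⊕ 6)
Answer: roots = 7/2 (mult 2), 6 (mult 1)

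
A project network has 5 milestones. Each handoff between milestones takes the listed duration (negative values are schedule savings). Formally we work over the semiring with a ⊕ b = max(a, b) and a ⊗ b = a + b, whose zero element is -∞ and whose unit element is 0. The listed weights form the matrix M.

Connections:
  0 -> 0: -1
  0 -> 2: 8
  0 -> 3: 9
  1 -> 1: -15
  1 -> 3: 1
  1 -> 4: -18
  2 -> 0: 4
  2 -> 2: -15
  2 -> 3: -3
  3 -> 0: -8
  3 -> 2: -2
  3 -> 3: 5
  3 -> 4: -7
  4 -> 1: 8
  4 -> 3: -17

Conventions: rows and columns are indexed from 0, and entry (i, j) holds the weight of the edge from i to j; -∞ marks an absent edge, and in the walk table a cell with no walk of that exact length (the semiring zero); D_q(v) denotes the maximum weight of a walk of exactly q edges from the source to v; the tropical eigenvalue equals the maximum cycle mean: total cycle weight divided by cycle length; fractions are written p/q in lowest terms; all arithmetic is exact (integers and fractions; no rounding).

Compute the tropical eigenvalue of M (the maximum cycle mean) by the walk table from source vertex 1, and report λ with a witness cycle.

q=0: [-∞, 0, -∞, -∞, -∞]
q=1: [-∞, -15, -∞, 1, -18]
q=2: [-7, -10, -1, 6, -6]
q=3: [3, 2, 4, 11, -1]
q=4: [8, 7, 11, 16, 4]
q=5: [15, 12, 16, 21, 9]
Optimal cycle mean attained by: cycle 0->2->0, total 8 + 4, length 2.
Answer: λ = 6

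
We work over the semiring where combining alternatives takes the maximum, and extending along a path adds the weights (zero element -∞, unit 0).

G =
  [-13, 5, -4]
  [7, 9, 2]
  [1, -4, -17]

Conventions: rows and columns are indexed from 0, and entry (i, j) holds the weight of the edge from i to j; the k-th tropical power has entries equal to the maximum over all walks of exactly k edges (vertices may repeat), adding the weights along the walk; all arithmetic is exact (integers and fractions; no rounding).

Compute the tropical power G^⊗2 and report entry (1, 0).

G^⊗2:
  [12, 14, 7]
  [16, 18, 11]
  [3, 6, -2]
Key observation: the optimum is the walk 1->1->0, with weight 9 + 7 = 16.
Optimal value attained by: walk 1->1->0.
Answer: (G^⊗2)[1][0] = 16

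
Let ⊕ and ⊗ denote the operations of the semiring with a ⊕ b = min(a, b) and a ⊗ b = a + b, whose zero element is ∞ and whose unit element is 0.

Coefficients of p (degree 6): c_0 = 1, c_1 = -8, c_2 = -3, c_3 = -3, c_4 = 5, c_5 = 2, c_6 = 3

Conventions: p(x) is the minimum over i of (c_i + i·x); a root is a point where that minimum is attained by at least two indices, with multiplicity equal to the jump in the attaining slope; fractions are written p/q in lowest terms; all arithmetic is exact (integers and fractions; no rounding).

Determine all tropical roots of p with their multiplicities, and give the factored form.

hull edge (i=0, c=1) to (i=1, c=-8): slope -9, span 1
hull edge (i=1, c=-8) to (i=6, c=3): slope 11/5, span 5
Factored form: p(x) = 3 ⊗ (x ⊕ (-11/5)) ⊗ (x ⊕ (-11/5)) ⊗ (x ⊕ (-11/5)) ⊗ (x ⊕ (-11/5)) ⊗ (x ⊕ (-11/5)) ⊗ (x ⊕ 9)
Answer: roots = -11/5 (mult 5), 9 (mult 1)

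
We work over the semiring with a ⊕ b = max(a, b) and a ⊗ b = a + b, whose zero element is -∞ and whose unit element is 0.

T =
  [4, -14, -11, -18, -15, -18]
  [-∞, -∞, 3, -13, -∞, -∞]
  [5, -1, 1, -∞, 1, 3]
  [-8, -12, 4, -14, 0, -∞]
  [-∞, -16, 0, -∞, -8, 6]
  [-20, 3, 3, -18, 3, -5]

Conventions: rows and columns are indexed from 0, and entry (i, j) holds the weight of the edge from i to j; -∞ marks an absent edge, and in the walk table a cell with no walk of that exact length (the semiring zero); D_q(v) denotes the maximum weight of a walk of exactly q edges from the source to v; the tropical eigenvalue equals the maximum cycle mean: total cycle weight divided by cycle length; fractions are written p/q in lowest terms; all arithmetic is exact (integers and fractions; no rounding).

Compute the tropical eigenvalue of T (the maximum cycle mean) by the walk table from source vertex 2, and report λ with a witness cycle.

q=0: [-∞, -∞, 0, -∞, -∞, -∞]
q=1: [5, -1, 1, -∞, 1, 3]
q=2: [9, 6, 6, -13, 6, 7]
q=3: [13, 10, 10, -7, 10, 12]
q=4: [17, 15, 15, -3, 15, 16]
q=5: [21, 19, 19, 2, 19, 21]
q=6: [25, 24, 24, 6, 24, 25]
Optimal cycle mean attained by: cycle 4->5->4, total 6 + 3, length 2.
Answer: λ = 9/2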